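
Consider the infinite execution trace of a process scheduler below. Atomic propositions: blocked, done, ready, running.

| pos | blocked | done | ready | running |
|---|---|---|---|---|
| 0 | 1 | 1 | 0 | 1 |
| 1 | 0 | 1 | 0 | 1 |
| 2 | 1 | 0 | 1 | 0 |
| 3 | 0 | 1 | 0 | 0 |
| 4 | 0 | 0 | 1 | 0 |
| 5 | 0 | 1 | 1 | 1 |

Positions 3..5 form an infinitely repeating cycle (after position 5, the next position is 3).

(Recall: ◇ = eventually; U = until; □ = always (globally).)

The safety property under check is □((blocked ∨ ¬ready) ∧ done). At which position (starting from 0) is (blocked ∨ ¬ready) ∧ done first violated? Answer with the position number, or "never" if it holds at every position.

Check (blocked ∨ ¬ready) ∧ done at each position in order: 0 ✓, 1 ✓.
At position 2 the labels are {blocked, ready}, so (blocked ∨ ¬ready) ∧ done is false there. This is the first violation.

2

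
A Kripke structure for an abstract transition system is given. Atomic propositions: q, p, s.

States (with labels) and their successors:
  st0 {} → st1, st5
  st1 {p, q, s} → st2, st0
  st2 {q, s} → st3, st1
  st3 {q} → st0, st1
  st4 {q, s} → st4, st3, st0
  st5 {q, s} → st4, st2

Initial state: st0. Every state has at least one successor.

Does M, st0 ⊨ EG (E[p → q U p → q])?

States satisfying E[p → q U p → q]: {st0, st1, st2, st3, st4, st5}.
States satisfying EG (E[p → q U p → q]): {st0, st1, st2, st3, st4, st5}.
st0 ∈ Sat(EG (E[p → q U p → q])).

Yes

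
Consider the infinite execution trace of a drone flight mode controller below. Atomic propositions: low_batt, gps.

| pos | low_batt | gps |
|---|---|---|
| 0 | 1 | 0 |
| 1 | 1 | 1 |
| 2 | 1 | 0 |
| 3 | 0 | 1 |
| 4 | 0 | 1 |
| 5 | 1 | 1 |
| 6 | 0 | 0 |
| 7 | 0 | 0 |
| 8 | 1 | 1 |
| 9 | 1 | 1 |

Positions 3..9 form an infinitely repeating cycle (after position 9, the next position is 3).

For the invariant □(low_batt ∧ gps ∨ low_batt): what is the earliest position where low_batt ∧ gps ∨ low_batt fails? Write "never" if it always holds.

3

Check low_batt ∧ gps ∨ low_batt at each position in order: 0 ✓, 1 ✓, 2 ✓.
At position 3 the labels are {gps}, so low_batt ∧ gps ∨ low_batt is false there. This is the first violation.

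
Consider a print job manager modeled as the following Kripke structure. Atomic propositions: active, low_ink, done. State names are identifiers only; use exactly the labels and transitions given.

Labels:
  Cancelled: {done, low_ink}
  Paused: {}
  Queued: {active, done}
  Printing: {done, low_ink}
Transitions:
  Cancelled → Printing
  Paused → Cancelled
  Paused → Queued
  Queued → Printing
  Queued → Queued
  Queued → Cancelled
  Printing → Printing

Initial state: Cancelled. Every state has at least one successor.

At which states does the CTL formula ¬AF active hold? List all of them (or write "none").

{Cancelled, Paused, Printing}

States satisfying active: {Queued}.
States satisfying AF active: {Queued}.
States satisfying ¬AF active: {Cancelled, Paused, Printing}.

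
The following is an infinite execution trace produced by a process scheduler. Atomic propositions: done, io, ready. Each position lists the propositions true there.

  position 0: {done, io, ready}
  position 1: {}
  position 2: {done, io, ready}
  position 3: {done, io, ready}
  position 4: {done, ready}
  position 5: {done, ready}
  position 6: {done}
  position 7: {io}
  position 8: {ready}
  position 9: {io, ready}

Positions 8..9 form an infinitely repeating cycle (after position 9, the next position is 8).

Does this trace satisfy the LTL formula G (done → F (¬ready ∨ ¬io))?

Satisfied

done → F (¬ready ∨ ¬io) holds at every position 0..9, and those are all positions ever visited, so G (done → F (¬ready ∨ ¬io)) holds.
Positions where done holds: 0, 2, 3, 4, 5, 6.
Check F (¬ready ∨ ¬io) at each: 0→ok, 2→ok, 3→ok, 4→ok, 5→ok, 6→ok.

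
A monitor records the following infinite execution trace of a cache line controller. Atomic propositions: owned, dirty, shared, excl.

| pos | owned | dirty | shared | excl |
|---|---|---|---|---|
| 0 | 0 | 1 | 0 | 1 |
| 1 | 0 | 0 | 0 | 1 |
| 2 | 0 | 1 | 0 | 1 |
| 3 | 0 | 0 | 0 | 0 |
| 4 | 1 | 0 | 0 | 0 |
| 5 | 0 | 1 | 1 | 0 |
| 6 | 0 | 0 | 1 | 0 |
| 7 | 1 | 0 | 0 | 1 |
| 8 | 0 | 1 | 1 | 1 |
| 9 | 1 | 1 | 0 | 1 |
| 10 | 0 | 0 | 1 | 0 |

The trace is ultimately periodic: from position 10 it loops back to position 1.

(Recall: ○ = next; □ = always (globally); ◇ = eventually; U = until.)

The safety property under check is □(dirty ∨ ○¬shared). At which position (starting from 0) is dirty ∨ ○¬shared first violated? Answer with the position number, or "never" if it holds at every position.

4

Check dirty ∨ ○¬shared at each position in order: 0 ✓, 1 ✓, 2 ✓, 3 ✓.
At position 4 the labels are {owned} and the next position 5 has {dirty, shared}, so dirty ∨ ○¬shared is false there. This is the first violation.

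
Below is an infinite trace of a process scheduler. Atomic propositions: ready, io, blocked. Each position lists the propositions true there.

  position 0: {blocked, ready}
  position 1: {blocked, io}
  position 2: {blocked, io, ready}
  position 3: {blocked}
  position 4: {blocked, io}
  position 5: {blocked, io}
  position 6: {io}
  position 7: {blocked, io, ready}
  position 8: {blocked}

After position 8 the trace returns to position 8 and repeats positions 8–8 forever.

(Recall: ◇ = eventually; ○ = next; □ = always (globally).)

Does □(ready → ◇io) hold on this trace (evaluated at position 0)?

Holds

ready → ◇io holds at every position 0..8, and those are all positions ever visited, so □(ready → ◇io) holds.
Positions where ready holds: 0, 2, 7.
Check ◇io at each: 0→ok, 2→ok, 7→ok.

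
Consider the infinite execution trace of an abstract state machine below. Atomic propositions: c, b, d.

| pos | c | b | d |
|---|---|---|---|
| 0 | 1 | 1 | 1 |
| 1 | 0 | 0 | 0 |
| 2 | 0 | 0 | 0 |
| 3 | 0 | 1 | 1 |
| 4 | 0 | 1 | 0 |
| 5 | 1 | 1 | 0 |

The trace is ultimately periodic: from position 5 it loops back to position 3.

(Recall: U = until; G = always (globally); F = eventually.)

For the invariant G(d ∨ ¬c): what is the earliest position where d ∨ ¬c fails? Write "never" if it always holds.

Check d ∨ ¬c at each position in order: 0 ✓, 1 ✓, 2 ✓, 3 ✓, 4 ✓.
At position 5 the labels are {b, c}, so d ∨ ¬c is false there. This is the first violation.

5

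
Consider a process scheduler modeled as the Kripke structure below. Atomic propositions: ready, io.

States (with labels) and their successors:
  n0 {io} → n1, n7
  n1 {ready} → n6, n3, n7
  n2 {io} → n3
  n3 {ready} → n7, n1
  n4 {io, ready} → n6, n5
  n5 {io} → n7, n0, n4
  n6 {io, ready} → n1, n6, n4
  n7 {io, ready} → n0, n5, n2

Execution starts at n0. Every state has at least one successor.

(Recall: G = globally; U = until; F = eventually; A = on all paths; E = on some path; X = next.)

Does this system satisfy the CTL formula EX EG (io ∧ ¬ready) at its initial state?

States satisfying EG (io ∧ ¬ready): ∅.
States satisfying EX EG (io ∧ ¬ready): ∅.
No suitable path/successor from n0 witnesses the formula.
n0 ∉ Sat(EX EG (io ∧ ¬ready)).

Does not hold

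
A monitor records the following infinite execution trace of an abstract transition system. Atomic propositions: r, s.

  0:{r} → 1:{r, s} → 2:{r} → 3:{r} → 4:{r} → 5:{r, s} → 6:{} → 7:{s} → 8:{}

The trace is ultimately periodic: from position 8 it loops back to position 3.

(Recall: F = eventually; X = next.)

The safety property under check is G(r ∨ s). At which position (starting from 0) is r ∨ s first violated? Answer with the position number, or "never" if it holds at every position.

6

Check r ∨ s at each position in order: 0 ✓, 1 ✓, 2 ✓, 3 ✓, 4 ✓, 5 ✓.
At position 6 the labels are {}, so r ∨ s is false there. This is the first violation.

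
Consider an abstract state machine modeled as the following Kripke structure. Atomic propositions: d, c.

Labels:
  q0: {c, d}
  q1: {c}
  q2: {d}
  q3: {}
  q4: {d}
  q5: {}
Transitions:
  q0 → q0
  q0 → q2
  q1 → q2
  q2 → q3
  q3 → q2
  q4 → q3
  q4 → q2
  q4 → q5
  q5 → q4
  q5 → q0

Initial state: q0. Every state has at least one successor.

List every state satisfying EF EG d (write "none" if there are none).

States satisfying EG d: {q0}.
States satisfying EF EG d: {q0, q4, q5}.

{q0, q4, q5}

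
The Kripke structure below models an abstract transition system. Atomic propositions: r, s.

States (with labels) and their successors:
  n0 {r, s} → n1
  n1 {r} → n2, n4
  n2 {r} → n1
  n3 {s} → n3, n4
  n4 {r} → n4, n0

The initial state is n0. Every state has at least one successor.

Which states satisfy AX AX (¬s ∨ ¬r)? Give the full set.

States satisfying AX (¬s ∨ ¬r): {n0, n1, n2, n3}.
States satisfying AX AX (¬s ∨ ¬r): {n0, n2}.

{n0, n2}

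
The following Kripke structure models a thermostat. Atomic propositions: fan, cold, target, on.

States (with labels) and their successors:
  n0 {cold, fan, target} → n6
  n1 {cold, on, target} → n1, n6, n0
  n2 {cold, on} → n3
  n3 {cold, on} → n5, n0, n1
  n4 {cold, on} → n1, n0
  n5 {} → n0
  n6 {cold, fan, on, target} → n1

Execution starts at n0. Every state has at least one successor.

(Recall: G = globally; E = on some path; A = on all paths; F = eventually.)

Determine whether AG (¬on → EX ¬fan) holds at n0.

Does not hold

States satisfying ¬on → EX ¬fan: {n1, n2, n3, n4, n6}.
States satisfying AG (¬on → EX ¬fan): ∅.
n0 is reachable from n0 and violates ¬on → EX ¬fan, so AG fails at n0.
n0 ∉ Sat(AG (¬on → EX ¬fan)).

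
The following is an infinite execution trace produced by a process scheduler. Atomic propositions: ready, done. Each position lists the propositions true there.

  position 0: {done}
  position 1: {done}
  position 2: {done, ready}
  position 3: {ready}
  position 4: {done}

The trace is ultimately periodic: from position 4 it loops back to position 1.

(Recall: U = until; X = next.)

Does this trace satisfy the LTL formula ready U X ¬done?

No

Walking from position 0: at position 0, X ¬done has not yet held and ready fails, so ready U X ¬done is false.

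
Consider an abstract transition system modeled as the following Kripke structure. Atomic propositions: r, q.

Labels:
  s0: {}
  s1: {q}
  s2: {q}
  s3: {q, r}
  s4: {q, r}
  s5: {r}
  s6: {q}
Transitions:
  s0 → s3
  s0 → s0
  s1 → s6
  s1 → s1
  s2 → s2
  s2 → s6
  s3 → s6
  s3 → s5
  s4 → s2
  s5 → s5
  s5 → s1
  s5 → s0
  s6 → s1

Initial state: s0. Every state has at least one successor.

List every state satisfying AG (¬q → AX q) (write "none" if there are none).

States satisfying ¬q → AX q: {s1, s2, s3, s4, s6}.
States satisfying AG (¬q → AX q): {s1, s2, s4, s6}.

{s1, s2, s4, s6}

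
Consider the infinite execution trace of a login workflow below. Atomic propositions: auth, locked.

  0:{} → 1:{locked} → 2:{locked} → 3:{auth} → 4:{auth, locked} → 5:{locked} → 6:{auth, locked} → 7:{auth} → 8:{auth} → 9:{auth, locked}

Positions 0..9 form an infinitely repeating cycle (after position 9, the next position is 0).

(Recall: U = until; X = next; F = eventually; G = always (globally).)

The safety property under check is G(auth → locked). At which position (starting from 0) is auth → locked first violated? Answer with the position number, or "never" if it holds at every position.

3

Check auth → locked at each position in order: 0 ✓, 1 ✓, 2 ✓.
At position 3 the labels are {auth}, so auth → locked is false there. This is the first violation.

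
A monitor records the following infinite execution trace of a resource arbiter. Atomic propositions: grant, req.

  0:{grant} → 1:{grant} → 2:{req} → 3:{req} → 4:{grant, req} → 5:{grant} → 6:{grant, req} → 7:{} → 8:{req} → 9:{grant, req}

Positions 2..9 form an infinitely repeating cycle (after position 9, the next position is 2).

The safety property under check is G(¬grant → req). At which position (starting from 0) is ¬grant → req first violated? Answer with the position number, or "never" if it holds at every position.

7

Check ¬grant → req at each position in order: 0 ✓, 1 ✓, 2 ✓, 3 ✓, 4 ✓, 5 ✓, 6 ✓.
At position 7 the labels are {}, so ¬grant → req is false there. This is the first violation.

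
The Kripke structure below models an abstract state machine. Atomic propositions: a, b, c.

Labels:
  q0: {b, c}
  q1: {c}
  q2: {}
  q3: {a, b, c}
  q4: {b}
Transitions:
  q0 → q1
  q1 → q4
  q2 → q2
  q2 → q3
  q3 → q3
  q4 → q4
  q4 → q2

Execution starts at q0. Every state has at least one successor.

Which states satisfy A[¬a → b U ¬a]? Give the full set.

States satisfying ¬a → b: {q0, q3, q4}.
States satisfying ¬a: {q0, q1, q2, q4}.
States satisfying A[¬a → b U ¬a]: {q0, q1, q2, q4}.

{q0, q1, q2, q4}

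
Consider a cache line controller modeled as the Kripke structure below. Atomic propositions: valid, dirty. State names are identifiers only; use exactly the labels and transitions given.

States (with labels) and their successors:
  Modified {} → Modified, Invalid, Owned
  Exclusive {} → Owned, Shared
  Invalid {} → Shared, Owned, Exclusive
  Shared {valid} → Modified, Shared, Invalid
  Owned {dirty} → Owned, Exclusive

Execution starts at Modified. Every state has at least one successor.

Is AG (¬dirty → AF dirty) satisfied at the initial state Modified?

States satisfying ¬dirty → AF dirty: {Owned}.
States satisfying AG (¬dirty → AF dirty): ∅.
Exclusive is reachable from Modified and violates ¬dirty → AF dirty, so AG fails at Modified.
Modified ∉ Sat(AG (¬dirty → AF dirty)).

Does not hold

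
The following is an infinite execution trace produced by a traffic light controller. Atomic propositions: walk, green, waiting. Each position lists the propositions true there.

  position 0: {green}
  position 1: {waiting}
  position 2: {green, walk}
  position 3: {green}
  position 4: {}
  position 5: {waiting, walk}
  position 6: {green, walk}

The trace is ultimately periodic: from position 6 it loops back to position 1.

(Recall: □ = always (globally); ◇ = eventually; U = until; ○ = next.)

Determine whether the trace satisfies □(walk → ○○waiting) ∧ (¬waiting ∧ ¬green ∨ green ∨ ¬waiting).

Does not hold

walk → ○○waiting must hold at every position from 0 onward. It fails at position 2, so □(walk → ○○waiting) is false.
Positions where walk holds: 2, 5, 6.
Check ○○waiting at each: 2→fails, 5→ok, 6→fails.
At position 0: □(walk → ○○waiting) is false; ¬waiting ∧ ¬green ∨ green ∨ ¬waiting is true; so □(walk → ○○waiting) ∧ (¬waiting ∧ ¬green ∨ green ∨ ¬waiting) is false.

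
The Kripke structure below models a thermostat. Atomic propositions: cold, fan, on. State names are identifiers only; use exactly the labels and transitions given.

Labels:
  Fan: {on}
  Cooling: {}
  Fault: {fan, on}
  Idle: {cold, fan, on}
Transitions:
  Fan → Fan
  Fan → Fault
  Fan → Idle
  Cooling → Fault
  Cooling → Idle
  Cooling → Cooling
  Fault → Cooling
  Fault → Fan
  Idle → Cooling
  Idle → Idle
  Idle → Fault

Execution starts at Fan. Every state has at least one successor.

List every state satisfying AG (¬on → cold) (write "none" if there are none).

none

States satisfying ¬on → cold: {Fan, Fault, Idle}.
States satisfying AG (¬on → cold): ∅.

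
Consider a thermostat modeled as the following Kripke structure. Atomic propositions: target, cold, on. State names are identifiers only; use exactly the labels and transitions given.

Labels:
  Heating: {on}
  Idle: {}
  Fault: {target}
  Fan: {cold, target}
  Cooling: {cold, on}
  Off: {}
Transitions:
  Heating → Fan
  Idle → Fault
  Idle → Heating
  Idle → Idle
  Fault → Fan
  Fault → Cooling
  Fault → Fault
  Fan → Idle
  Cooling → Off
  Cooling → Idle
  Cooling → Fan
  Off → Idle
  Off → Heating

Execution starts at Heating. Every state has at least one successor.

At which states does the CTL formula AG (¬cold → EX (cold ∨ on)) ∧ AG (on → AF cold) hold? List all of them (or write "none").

States satisfying ¬cold → EX (cold ∨ on): {Heating, Idle, Fault, Fan, Cooling, Off}.
States satisfying AG (¬cold → EX (cold ∨ on)): {Heating, Idle, Fault, Fan, Cooling, Off}.
States satisfying on → AF cold: {Heating, Idle, Fault, Fan, Cooling, Off}.
States satisfying AG (on → AF cold): {Heating, Idle, Fault, Fan, Cooling, Off}.
States satisfying AG (¬cold → EX (cold ∨ on)) ∧ AG (on → AF cold): {Heating, Idle, Fault, Fan, Cooling, Off}.

{Heating, Idle, Fault, Fan, Cooling, Off}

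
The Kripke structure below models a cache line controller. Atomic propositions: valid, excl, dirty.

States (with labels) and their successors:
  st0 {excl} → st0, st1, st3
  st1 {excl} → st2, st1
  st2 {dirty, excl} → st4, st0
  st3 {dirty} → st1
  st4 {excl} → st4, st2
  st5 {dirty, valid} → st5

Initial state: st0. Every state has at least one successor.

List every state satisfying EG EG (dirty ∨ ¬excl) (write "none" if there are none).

States satisfying EG (dirty ∨ ¬excl): {st5}.
States satisfying EG EG (dirty ∨ ¬excl): {st5}.

{st5}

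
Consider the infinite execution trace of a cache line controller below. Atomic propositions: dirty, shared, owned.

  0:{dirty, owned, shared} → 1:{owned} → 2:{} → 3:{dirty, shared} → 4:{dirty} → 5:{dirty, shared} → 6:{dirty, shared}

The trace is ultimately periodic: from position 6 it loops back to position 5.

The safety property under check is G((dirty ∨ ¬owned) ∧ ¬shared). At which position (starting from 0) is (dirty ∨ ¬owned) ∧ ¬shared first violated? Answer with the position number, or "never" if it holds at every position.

At position 0 the labels are {dirty, owned, shared}, so (dirty ∨ ¬owned) ∧ ¬shared is false there. This is the first violation.

0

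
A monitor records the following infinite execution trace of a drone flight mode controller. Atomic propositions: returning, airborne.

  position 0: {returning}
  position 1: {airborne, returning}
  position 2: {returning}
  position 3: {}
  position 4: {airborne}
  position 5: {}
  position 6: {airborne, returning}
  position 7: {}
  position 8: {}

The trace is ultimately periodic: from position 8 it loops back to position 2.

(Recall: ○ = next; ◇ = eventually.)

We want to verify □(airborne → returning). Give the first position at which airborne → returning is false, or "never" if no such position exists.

4

Check airborne → returning at each position in order: 0 ✓, 1 ✓, 2 ✓, 3 ✓.
At position 4 the labels are {airborne}, so airborne → returning is false there. This is the first violation.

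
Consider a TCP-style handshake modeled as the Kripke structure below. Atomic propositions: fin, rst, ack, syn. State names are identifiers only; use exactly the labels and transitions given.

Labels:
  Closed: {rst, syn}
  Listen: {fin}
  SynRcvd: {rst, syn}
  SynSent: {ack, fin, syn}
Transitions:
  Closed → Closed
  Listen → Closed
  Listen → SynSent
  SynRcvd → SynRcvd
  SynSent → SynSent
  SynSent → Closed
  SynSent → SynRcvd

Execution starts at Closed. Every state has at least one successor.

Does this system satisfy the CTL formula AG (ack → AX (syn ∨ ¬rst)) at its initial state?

States satisfying ack → AX (syn ∨ ¬rst): {Closed, Listen, SynRcvd, SynSent}.
States satisfying AG (ack → AX (syn ∨ ¬rst)): {Closed, Listen, SynRcvd, SynSent}.
Every state reachable from Closed satisfies ack → AX (syn ∨ ¬rst).
Closed ∈ Sat(AG (ack → AX (syn ∨ ¬rst))).

Satisfied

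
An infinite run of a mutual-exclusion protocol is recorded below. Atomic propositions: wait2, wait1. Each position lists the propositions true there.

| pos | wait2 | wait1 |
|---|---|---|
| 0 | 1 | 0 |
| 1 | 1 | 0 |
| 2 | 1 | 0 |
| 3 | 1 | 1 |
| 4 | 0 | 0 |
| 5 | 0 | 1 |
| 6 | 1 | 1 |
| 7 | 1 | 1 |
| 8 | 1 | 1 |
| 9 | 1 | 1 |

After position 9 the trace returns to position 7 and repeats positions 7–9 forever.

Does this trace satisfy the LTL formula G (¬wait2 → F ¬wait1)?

Does not hold

¬wait2 → F ¬wait1 must hold at every position from 0 onward. It fails at position 5, so G (¬wait2 → F ¬wait1) is false.
Positions where ¬wait2 holds: 4, 5.
Check F ¬wait1 at each: 4→ok, 5→fails.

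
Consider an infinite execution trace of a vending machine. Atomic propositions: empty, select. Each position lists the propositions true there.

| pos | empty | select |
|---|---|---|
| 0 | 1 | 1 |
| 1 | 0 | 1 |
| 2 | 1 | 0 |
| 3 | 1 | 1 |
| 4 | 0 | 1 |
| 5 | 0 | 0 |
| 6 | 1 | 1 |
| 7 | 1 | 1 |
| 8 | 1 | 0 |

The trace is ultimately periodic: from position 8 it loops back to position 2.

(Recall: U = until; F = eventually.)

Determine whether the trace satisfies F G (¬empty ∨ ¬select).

G (¬empty ∨ ¬select) is false at every position 0..8, so it never becomes true and F G (¬empty ∨ ¬select) fails.

No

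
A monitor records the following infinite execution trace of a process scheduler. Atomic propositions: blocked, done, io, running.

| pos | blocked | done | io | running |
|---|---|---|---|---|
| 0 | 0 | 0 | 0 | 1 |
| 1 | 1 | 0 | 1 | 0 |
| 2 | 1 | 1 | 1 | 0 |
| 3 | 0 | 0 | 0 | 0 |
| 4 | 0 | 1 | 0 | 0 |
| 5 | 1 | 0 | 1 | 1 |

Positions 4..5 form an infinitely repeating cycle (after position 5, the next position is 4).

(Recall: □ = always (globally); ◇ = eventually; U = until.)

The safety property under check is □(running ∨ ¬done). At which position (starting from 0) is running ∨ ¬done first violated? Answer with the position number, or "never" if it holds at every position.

Check running ∨ ¬done at each position in order: 0 ✓, 1 ✓.
At position 2 the labels are {blocked, done, io}, so running ∨ ¬done is false there. This is the first violation.

2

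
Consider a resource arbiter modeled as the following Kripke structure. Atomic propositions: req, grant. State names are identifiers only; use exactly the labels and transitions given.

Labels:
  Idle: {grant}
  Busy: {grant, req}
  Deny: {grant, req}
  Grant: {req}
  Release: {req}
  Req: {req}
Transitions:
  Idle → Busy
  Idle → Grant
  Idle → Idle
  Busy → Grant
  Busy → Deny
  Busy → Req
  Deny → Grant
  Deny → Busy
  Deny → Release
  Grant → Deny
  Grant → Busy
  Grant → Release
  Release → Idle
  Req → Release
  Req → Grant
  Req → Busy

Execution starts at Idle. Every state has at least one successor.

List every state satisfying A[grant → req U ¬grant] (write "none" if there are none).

States satisfying grant → req: {Busy, Deny, Grant, Release, Req}.
States satisfying ¬grant: {Grant, Release, Req}.
States satisfying A[grant → req U ¬grant]: {Grant, Release, Req}.

{Grant, Release, Req}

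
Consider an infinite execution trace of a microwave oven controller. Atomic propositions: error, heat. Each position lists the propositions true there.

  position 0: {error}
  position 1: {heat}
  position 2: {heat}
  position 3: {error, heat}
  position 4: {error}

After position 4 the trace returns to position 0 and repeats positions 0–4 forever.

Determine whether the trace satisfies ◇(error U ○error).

Satisfied

error U ○error holds at position 2, which is reachable from 0, so ◇(error U ○error) holds.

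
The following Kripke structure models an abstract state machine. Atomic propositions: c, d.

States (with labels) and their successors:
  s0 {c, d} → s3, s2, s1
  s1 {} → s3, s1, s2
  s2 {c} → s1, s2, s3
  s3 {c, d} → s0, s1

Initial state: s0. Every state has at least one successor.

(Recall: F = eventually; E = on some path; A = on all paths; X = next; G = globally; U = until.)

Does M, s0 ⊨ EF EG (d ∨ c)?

Holds

States satisfying EG (d ∨ c): {s0, s2, s3}.
States satisfying EF EG (d ∨ c): {s0, s1, s2, s3}.
Some path from s0 reaches a state where EG (d ∨ c) holds.
s0 ∈ Sat(EF EG (d ∨ c)).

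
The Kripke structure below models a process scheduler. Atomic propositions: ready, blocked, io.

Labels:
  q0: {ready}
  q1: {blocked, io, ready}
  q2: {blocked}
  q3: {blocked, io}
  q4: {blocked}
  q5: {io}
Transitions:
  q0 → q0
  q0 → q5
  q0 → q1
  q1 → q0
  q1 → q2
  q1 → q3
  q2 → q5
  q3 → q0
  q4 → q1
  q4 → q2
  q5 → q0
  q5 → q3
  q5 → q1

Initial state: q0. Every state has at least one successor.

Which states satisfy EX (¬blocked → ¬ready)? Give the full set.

{q0, q1, q2, q4, q5}

States satisfying ¬blocked → ¬ready: {q1, q2, q3, q4, q5}.
States satisfying EX (¬blocked → ¬ready): {q0, q1, q2, q4, q5}.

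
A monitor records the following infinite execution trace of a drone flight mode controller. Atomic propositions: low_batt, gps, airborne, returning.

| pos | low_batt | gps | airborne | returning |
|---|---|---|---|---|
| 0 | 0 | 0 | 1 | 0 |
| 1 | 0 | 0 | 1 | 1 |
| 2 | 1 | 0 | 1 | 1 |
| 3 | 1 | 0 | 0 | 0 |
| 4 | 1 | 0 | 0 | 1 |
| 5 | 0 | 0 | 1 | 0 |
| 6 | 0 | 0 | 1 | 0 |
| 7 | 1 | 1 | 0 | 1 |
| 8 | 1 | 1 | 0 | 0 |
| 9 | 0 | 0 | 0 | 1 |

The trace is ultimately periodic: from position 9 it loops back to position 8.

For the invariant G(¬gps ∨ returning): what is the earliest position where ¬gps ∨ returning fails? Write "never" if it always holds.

Check ¬gps ∨ returning at each position in order: 0 ✓, 1 ✓, 2 ✓, 3 ✓, 4 ✓, 5 ✓, 6 ✓, 7 ✓.
At position 8 the labels are {gps, low_batt}, so ¬gps ∨ returning is false there. This is the first violation.

8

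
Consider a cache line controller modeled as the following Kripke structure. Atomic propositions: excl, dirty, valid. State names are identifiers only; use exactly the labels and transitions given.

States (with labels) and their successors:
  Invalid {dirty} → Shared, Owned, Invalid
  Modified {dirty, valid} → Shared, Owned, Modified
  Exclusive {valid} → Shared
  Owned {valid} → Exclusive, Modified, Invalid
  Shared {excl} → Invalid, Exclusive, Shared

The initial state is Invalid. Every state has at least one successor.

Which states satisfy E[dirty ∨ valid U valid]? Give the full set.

{Invalid, Modified, Exclusive, Owned}

States satisfying dirty ∨ valid: {Invalid, Modified, Exclusive, Owned}.
States satisfying valid: {Modified, Exclusive, Owned}.
States satisfying E[dirty ∨ valid U valid]: {Invalid, Modified, Exclusive, Owned}.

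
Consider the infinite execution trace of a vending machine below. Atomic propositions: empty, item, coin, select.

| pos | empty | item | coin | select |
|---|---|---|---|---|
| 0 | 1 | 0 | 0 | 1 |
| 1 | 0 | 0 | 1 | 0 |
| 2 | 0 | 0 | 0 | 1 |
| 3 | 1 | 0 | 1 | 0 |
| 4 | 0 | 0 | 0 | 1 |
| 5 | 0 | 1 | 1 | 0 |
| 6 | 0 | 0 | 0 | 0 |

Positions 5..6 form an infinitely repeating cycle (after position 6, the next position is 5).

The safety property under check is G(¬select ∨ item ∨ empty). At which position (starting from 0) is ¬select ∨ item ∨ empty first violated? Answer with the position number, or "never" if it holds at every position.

Check ¬select ∨ item ∨ empty at each position in order: 0 ✓, 1 ✓.
At position 2 the labels are {select}, so ¬select ∨ item ∨ empty is false there. This is the first violation.

2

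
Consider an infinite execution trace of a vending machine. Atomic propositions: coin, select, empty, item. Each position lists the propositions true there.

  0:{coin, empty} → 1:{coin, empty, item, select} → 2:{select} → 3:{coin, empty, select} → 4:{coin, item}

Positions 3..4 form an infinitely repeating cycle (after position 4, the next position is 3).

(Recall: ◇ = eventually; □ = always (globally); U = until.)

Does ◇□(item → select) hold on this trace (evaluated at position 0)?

□(item → select) is false at every position 0..4, so it never becomes true and ◇□(item → select) fails.

No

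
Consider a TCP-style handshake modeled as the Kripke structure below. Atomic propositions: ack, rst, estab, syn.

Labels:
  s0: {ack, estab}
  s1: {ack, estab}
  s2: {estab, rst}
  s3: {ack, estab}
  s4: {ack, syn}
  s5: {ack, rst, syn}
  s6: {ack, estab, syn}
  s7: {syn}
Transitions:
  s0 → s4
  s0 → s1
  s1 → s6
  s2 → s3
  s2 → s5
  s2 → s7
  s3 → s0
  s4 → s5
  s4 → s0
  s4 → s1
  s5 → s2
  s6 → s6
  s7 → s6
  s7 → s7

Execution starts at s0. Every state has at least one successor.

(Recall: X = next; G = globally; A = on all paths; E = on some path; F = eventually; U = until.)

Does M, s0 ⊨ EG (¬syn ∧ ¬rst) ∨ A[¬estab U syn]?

No

States satisfying ¬syn ∧ ¬rst: {s0, s1, s3}.
States satisfying EG (¬syn ∧ ¬rst): ∅.
States satisfying ¬estab: {s4, s5, s7}.
States satisfying syn: {s4, s5, s6, s7}.
States satisfying A[¬estab U syn]: {s4, s5, s6, s7}.
States satisfying EG (¬syn ∧ ¬rst) ∨ A[¬estab U syn]: {s4, s5, s6, s7}.
s0 ∉ Sat(EG (¬syn ∧ ¬rst) ∨ A[¬estab U syn]).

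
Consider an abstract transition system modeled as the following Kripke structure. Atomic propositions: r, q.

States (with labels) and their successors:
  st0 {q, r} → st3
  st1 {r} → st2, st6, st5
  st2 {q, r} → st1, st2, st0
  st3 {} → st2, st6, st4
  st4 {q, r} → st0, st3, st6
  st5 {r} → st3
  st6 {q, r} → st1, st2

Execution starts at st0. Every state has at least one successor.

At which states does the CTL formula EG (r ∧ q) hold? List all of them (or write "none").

States satisfying r ∧ q: {st0, st2, st4, st6}.
States satisfying EG (r ∧ q): {st2, st4, st6}.

{st2, st4, st6}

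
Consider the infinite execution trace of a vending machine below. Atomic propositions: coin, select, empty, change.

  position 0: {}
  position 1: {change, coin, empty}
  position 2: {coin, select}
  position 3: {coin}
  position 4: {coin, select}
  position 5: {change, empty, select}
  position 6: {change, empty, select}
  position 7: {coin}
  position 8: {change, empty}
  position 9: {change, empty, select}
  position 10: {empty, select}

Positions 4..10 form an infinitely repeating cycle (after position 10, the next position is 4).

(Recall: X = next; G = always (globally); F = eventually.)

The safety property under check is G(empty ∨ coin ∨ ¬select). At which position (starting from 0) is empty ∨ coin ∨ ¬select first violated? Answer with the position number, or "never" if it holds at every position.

empty ∨ coin ∨ ¬select holds at every position 0..10, and those are all the positions the trace ever visits, so the invariant G(empty ∨ coin ∨ ¬select) is never violated.

never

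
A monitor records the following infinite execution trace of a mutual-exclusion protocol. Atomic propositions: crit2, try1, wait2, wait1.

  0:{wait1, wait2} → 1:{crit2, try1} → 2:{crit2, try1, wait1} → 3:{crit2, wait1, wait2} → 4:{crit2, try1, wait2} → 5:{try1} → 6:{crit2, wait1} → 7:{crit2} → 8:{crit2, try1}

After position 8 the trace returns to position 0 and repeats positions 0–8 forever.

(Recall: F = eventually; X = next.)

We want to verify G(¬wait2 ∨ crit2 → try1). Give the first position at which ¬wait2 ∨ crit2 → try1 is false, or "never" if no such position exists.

3

Check ¬wait2 ∨ crit2 → try1 at each position in order: 0 ✓, 1 ✓, 2 ✓.
At position 3 the labels are {crit2, wait1, wait2}, so ¬wait2 ∨ crit2 → try1 is false there. This is the first violation.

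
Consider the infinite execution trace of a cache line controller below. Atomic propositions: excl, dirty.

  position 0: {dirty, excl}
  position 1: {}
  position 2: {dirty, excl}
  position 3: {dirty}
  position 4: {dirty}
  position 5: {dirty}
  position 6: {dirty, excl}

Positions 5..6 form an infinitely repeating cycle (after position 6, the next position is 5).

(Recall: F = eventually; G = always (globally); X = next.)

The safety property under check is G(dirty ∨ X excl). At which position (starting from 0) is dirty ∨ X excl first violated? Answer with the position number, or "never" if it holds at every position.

dirty ∨ X excl holds at every position 0..6, and those are all the positions the trace ever visits, so the invariant G(dirty ∨ X excl) is never violated.

never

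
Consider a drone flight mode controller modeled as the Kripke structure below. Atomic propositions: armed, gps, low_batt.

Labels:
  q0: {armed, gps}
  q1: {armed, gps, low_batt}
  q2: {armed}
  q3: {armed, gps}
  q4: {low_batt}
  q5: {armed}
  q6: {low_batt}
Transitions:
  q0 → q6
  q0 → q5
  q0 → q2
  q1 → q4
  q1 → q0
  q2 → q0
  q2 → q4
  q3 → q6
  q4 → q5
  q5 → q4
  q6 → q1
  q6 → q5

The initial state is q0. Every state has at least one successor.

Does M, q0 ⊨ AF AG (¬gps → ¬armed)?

States satisfying AG (¬gps → ¬armed): ∅.
States satisfying AF AG (¬gps → ¬armed): ∅.
There is a path from q0 along which AG (¬gps → ¬armed) never holds.
q0 ∉ Sat(AF AG (¬gps → ¬armed)).

Does not hold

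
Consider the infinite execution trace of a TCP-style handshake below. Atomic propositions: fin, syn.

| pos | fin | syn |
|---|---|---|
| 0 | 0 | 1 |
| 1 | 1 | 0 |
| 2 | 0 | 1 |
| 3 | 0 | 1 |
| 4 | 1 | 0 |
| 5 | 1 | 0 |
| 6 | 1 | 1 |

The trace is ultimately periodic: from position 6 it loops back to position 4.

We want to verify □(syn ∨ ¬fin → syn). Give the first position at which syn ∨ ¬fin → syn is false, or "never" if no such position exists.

syn ∨ ¬fin → syn holds at every position 0..6, and those are all the positions the trace ever visits, so the invariant □(syn ∨ ¬fin → syn) is never violated.

never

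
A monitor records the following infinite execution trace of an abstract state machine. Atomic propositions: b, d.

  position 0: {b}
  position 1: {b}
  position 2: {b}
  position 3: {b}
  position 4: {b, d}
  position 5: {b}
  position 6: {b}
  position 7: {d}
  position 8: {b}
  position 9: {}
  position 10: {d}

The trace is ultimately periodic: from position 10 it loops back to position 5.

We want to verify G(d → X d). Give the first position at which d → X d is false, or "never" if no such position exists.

Check d → X d at each position in order: 0 ✓, 1 ✓, 2 ✓, 3 ✓.
At position 4 the labels are {b, d} and the next position 5 has {b}, so d → X d is false there. This is the first violation.

4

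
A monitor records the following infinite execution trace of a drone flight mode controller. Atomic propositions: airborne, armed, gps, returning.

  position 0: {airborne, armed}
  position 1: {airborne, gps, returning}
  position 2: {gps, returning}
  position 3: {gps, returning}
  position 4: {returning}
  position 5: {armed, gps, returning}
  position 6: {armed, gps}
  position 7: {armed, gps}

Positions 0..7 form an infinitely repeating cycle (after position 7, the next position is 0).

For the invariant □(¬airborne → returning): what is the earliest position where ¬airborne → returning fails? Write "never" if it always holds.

Check ¬airborne → returning at each position in order: 0 ✓, 1 ✓, 2 ✓, 3 ✓, 4 ✓, 5 ✓.
At position 6 the labels are {armed, gps}, so ¬airborne → returning is false there. This is the first violation.

6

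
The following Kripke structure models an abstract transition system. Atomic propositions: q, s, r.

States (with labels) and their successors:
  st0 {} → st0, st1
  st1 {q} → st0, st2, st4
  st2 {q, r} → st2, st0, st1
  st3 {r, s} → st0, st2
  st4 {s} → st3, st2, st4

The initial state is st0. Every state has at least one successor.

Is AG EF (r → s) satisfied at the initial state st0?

Yes

States satisfying EF (r → s): {st0, st1, st2, st3, st4}.
States satisfying AG EF (r → s): {st0, st1, st2, st3, st4}.
Every state reachable from st0 satisfies EF (r → s).
st0 ∈ Sat(AG EF (r → s)).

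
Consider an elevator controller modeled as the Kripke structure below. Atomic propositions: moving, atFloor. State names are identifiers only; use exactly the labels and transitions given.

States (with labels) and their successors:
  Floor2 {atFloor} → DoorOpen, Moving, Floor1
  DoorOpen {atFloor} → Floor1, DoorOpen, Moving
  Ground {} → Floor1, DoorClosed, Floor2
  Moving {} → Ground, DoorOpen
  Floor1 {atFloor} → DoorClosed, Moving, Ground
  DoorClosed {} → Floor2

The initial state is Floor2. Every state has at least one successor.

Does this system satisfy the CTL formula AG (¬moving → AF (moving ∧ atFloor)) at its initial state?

Does not hold

States satisfying ¬moving → AF (moving ∧ atFloor): ∅.
States satisfying AG (¬moving → AF (moving ∧ atFloor)): ∅.
DoorClosed is reachable from Floor2 and violates ¬moving → AF (moving ∧ atFloor), so AG fails at Floor2.
Floor2 ∉ Sat(AG (¬moving → AF (moving ∧ atFloor))).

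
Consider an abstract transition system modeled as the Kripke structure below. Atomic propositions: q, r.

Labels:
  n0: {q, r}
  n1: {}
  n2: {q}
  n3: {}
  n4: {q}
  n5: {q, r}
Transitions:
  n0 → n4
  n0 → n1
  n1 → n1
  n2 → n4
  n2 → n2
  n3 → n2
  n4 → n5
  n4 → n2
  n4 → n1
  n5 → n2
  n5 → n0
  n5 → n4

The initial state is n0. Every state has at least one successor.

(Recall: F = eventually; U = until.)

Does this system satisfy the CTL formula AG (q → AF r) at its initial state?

States satisfying q → AF r: {n0, n1, n3, n5}.
States satisfying AG (q → AF r): {n1}.
n2 is reachable from n0 and violates q → AF r, so AG fails at n0.
n0 ∉ Sat(AG (q → AF r)).

Violated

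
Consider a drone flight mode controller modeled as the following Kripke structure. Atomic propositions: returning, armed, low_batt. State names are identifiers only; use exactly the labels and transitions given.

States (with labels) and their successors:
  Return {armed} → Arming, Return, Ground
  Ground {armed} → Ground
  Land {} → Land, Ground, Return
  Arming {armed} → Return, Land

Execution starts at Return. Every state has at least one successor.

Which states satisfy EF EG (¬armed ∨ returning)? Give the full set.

{Return, Land, Arming}

States satisfying EG (¬armed ∨ returning): {Land}.
States satisfying EF EG (¬armed ∨ returning): {Return, Land, Arming}.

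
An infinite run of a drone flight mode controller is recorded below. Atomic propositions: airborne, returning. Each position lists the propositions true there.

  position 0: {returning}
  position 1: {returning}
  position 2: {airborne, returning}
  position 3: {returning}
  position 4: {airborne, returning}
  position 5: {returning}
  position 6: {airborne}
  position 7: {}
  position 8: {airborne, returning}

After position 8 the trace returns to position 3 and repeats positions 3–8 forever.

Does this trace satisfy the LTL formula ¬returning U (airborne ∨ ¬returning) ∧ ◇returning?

Walking from position 0: at position 0, airborne ∨ ¬returning has not yet held and ¬returning fails, so ¬returning U (airborne ∨ ¬returning) is false.
returning holds at position 0, which is reachable from 0, so ◇returning holds.
At position 0: ¬returning U (airborne ∨ ¬returning) is false; ◇returning is true; so ¬returning U (airborne ∨ ¬returning) ∧ ◇returning is false.

Does not hold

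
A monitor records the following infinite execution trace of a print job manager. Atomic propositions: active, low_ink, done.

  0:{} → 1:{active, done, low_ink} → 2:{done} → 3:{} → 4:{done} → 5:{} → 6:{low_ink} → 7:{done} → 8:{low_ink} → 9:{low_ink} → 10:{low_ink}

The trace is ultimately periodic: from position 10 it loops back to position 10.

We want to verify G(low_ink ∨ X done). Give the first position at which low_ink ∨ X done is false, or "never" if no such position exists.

Check low_ink ∨ X done at each position in order: 0 ✓, 1 ✓.
At position 2 the labels are {done} and the next position 3 has {}, so low_ink ∨ X done is false there. This is the first violation.

2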